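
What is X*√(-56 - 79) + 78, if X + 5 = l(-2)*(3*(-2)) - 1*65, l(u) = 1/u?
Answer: 78 - 201*I*√15 ≈ 78.0 - 778.47*I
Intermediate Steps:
X = -67 (X = -5 + ((3*(-2))/(-2) - 1*65) = -5 + (-½*(-6) - 65) = -5 + (3 - 65) = -5 - 62 = -67)
X*√(-56 - 79) + 78 = -67*√(-56 - 79) + 78 = -201*I*√15 + 78 = 78 - 201*I*√15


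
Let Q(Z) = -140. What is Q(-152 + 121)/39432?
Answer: -35/9858 ≈ -0.0035504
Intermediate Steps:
Q(-152 + 121)/39432 = -140/39432 = -140*1/39432 = -35/9858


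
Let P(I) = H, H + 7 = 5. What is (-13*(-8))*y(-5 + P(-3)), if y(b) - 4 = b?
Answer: -312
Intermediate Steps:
H = -2 (H = -7 + 5 = -2)
P(I) = -2
y(b) = 4 + b
(-13*(-8))*y(-5 + P(-3)) = (-13*(-8))*(4 + (-5 - 2)) = 104*(4 - 7) = 104*(-3) = -312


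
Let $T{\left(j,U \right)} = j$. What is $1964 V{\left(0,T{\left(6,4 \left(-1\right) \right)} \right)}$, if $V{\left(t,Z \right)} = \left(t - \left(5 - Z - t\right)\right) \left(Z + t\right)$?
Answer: $11784$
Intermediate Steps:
$V{\left(t,Z \right)} = \left(Z + t\right) \left(-5 + Z + 2 t\right)$ ($V{\left(t,Z \right)} = \left(t - \left(5 - Z - t\right)\right) \left(Z + t\right) = \left(t + \left(-5 + Z + t\right)\right) \left(Z + t\right) = \left(-5 + Z + 2 t\right) \left(Z + t\right) = \left(Z + t\right) \left(-5 + Z + 2 t\right)$)
$1964 V{\left(0,T{\left(6,4 \left(-1\right) \right)} \right)} = 1964 \left(6^{2} - 30 - 0 + 2 \cdot 0^{2} + 3 \cdot 6 \cdot 0\right) = 1964 \left(36 - 30 + 0 + 2 \cdot 0 + 0\right) = 1964 \left(36 - 30 + 0 + 0 + 0\right) = 1964 \cdot 6 = 11784$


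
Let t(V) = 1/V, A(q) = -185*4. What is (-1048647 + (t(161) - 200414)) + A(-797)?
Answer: -201217960/161 ≈ -1.2498e+6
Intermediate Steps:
A(q) = -740
(-1048647 + (t(161) - 200414)) + A(-797) = (-1048647 + (1/161 - 200414)) - 740 = (-1048647 - 32266653/161) - 740 = -201098820/161 - 740 = -201217960/161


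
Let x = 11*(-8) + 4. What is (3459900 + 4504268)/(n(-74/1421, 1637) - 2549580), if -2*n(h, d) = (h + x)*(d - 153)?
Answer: -202090763/63113039 ≈ -3.2020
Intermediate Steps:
x = -84 (x = -88 + 4 = -84)
n(h, d) = -(-153 + d)*(-84 + h)/2 (n(h, d) = -(h - 84)*(d - 153)/2 = -(-84 + h)*(-153 + d)/2 = -(-153 + d)*(-84 + h)/2)
(3459900 + 4504268)/(n(-74/1421, 1637) - 2549580) = (3459900 + 4504268)/((-6426 + 42*1637 + 153*(-74/1421)/2 - 1/2*1637*(-74/1421)) - 2549580) = 7964168/((-6426 + 68754 + 153*(-74*1/1421)/2 - 1/2*1637*(-74*1/1421)) - 2549580) = 7964168/((-6426 + 68754 + (153/2)*(-74/1421) - 1/2*1637*(-74/1421)) - 2549580) = 7964168/((-6426 + 68754 - 5661/1421 + 60569/1421) - 2549580) = 7964168/(12660428/203 - 2549580) = 7964168/(-504904312/203) = 7964168*(-203/504904312) = -202090763/63113039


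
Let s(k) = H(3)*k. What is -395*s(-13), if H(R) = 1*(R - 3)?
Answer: 0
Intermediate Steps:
H(R) = -3 + R (H(R) = 1*(-3 + R) = -3 + R)
s(k) = 0 (s(k) = (-3 + 3)*k = 0*k = 0)
-395*s(-13) = -395*0 = 0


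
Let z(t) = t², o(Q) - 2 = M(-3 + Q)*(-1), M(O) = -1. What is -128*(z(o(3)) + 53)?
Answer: -7936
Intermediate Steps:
o(Q) = 3 (o(Q) = 2 - 1*(-1) = 2 + 1 = 3)
-128*(z(o(3)) + 53) = -128*(3² + 53) = -128*(9 + 53) = -128*62 = -7936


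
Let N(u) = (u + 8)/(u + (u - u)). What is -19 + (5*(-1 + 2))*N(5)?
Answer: -6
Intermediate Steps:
N(u) = (8 + u)/u (N(u) = (8 + u)/(u + 0) = (8 + u)/u)
-19 + (5*(-1 + 2))*N(5) = -19 + (5*(-1 + 2))*((8 + 5)/5) = -19 + (5*1)*((1/5)*13) = -19 + 5*(13/5) = -19 + 13 = -6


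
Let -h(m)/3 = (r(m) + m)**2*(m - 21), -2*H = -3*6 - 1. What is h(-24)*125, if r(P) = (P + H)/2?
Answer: 263671875/16 ≈ 1.6479e+7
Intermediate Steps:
H = 19/2 (H = -(-3*6 - 1)/2 = -(-18 - 1)/2 = -1/2*(-19) = 19/2 ≈ 9.5000)
r(P) = 19/4 + P/2 (r(P) = (P + 19/2)/2 = (19/2 + P)/2 = 19/4 + P/2)
h(m) = -3*(19/4 + 3*m/2)**2*(-21 + m) (h(m) = -3*((19/4 + m/2) + m)**2*(m - 21) = -3*(19/4 + 3*m/2)**2*(-21 + m))
h(-24)*125 = (3*(19 + 6*(-24))**2*(21 - 1*(-24))/16)*125 = (3*(19 - 144)**2*(21 + 24)/16)*125 = ((3/16)*(-125)**2*45)*125 = ((3/16)*15625*45)*125 = (2109375/16)*125 = 263671875/16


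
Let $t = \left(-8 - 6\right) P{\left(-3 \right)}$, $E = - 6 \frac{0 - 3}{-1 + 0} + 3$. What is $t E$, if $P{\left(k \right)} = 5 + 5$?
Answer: $2100$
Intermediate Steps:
$P{\left(k \right)} = 10$
$E = -15$ ($E = - 6 \left(- \frac{3}{-1}\right) + 3 = - 6 \left(\left(-3\right) \left(-1\right)\right) + 3 = \left(-6\right) 3 + 3 = -18 + 3 = -15$)
$t = -140$ ($t = \left(-8 - 6\right) 10 = \left(-14\right) 10 = -140$)
$t E = \left(-140\right) \left(-15\right) = 2100$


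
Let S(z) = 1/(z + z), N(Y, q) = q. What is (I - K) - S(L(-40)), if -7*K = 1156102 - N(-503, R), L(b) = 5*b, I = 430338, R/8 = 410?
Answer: 1666075207/2800 ≈ 5.9503e+5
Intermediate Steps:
R = 3280 (R = 8*410 = 3280)
S(z) = 1/(2*z)
K = -1152822/7 (K = -(1156102 - 1*3280)/7 = -(1156102 - 3280)/7 = -⅐*1152822 = -1152822/7 ≈ -1.6469e+5)
(I - K) - S(L(-40)) = (430338 - 1*(-1152822/7)) - 1/(2*(5*(-40))) = (430338 + 1152822/7) - 1/(2*(-200)) = 4165188/7 - (-1)/(2*200) = 4165188/7 - 1*(-1/400) = 4165188/7 + 1/400 = 1666075207/2800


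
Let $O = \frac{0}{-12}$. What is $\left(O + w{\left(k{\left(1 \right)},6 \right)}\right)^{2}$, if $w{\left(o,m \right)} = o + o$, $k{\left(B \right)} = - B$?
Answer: $4$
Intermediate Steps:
$w{\left(o,m \right)} = 2 o$
$O = 0$ ($O = 0 \left(- \frac{1}{12}\right) = 0$)
$\left(O + w{\left(k{\left(1 \right)},6 \right)}\right)^{2} = \left(0 + 2 \left(\left(-1\right) 1\right)\right)^{2} = \left(0 + 2 \left(-1\right)\right)^{2} = \left(0 - 2\right)^{2} = \left(-2\right)^{2} = 4$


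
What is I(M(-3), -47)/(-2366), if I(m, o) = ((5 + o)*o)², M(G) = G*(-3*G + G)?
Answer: -278334/169 ≈ -1646.9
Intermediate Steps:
M(G) = -2*G² (M(G) = G*(-2*G) = -2*G²)
I(m, o) = o²*(5 + o)² (I(m, o) = (o*(5 + o))² = o²*(5 + o)²)
I(M(-3), -47)/(-2366) = ((-47)²*(5 - 47)²)/(-2366) = (2209*(-42)²)*(-1/2366) = (2209*1764)*(-1/2366) = 3896676*(-1/2366) = -278334/169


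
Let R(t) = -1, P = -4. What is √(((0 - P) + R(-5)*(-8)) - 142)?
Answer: I*√130 ≈ 11.402*I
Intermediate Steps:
√(((0 - P) + R(-5)*(-8)) - 142) = √(((0 - 1*(-4)) - 1*(-8)) - 142) = √(((0 + 4) + 8) - 142) = √((4 + 8) - 142) = √(12 - 142) = √(-130) = I*√130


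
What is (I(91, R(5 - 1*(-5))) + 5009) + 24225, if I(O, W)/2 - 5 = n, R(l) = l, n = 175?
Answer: 29594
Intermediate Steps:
I(O, W) = 360 (I(O, W) = 10 + 2*175 = 10 + 350 = 360)
(I(91, R(5 - 1*(-5))) + 5009) + 24225 = (360 + 5009) + 24225 = 5369 + 24225 = 29594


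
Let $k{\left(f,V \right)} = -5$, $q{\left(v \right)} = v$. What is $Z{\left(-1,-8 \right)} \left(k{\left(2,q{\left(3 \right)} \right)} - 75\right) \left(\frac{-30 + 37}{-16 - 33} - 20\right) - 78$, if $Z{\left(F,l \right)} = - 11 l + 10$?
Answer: $157842$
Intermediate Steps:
$Z{\left(F,l \right)} = 10 - 11 l$
$Z{\left(-1,-8 \right)} \left(k{\left(2,q{\left(3 \right)} \right)} - 75\right) \left(\frac{-30 + 37}{-16 - 33} - 20\right) - 78 = \left(10 - -88\right) \left(-5 - 75\right) \left(\frac{-30 + 37}{-16 - 33} - 20\right) - 78 = \left(10 + 88\right) \left(- 80 \left(\frac{7}{-49} - 20\right)\right) - 78 = 98 \left(- 80 \left(7 \left(- \frac{1}{49}\right) - 20\right)\right) - 78 = 98 \left(- 80 \left(- \frac{1}{7} - 20\right)\right) - 78 = 98 \left(\left(-80\right) \left(- \frac{141}{7}\right)\right) - 78 = 98 \cdot \frac{11280}{7} - 78 = 157920 - 78 = 157842$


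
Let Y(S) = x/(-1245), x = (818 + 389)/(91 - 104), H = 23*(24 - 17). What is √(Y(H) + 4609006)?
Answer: √1207348614285645/16185 ≈ 2146.9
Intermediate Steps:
H = 161 (H = 23*7 = 161)
x = -1207/13 (x = 1207/(-13) = 1207*(-1/13) = -1207/13 ≈ -92.846)
Y(S) = 1207/16185 (Y(S) = -1207/13/(-1245) = -1207/13*(-1/1245) = 1207/16185)
√(Y(H) + 4609006) = √(1207/16185 + 4609006) = √(74596763317/16185) = √1207348614285645/16185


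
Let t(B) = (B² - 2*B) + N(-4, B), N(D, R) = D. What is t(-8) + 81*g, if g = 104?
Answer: 8500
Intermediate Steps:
t(B) = -4 + B² - 2*B (t(B) = (B² - 2*B) - 4 = -4 + B² - 2*B)
t(-8) + 81*g = (-4 + (-8)² - 2*(-8)) + 81*104 = (-4 + 64 + 16) + 8424 = 76 + 8424 = 8500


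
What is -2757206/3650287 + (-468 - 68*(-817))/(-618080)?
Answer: -119078805921/141010586810 ≈ -0.84447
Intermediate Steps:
-2757206/3650287 + (-468 - 68*(-817))/(-618080) = -2757206*1/3650287 + (-468 + 55556)*(-1/618080) = -2757206/3650287 + 55088*(-1/618080) = -2757206/3650287 - 3443/38630 = -119078805921/141010586810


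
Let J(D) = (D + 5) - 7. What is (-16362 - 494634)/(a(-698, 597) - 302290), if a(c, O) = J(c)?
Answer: 255498/151495 ≈ 1.6865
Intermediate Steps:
J(D) = -2 + D (J(D) = (5 + D) - 7 = -2 + D)
a(c, O) = -2 + c
(-16362 - 494634)/(a(-698, 597) - 302290) = (-16362 - 494634)/((-2 - 698) - 302290) = -510996/(-700 - 302290) = -510996/(-302990) = -510996*(-1/302990) = 255498/151495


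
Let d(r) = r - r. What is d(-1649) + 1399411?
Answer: 1399411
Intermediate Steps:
d(r) = 0
d(-1649) + 1399411 = 0 + 1399411 = 1399411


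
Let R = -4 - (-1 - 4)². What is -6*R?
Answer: 174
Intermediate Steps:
R = -29 (R = -4 - 1*(-5)² = -4 - 1*25 = -4 - 25 = -29)
-6*R = -6*(-29) = 174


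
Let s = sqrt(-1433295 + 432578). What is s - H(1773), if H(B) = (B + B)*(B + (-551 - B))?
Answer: 1953846 + I*sqrt(1000717) ≈ 1.9538e+6 + 1000.4*I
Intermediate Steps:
s = I*sqrt(1000717) (s = sqrt(-1000717) = I*sqrt(1000717) ≈ 1000.4*I)
H(B) = -1102*B (H(B) = (2*B)*(-551) = -1102*B)
s - H(1773) = I*sqrt(1000717) - (-1102)*1773 = I*sqrt(1000717) - 1*(-1953846) = I*sqrt(1000717) + 1953846 = 1953846 + I*sqrt(1000717)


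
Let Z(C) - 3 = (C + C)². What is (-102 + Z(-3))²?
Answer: 3969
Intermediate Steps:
Z(C) = 3 + 4*C² (Z(C) = 3 + (C + C)² = 3 + (2*C)² = 3 + 4*C²)
(-102 + Z(-3))² = (-102 + (3 + 4*(-3)²))² = (-102 + (3 + 4*9))² = (-102 + (3 + 36))² = (-102 + 39)² = (-63)² = 3969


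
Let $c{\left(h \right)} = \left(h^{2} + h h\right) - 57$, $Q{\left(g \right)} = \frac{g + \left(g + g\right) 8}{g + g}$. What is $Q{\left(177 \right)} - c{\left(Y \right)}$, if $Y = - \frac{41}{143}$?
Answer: $\frac{2672095}{40898} \approx 65.336$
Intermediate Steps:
$Y = - \frac{41}{143}$ ($Y = \left(-41\right) \frac{1}{143} = - \frac{41}{143} \approx -0.28671$)
$Q{\left(g \right)} = \frac{17}{2}$ ($Q{\left(g \right)} = \frac{g + 2 g 8}{2 g} = \left(g + 16 g\right) \frac{1}{2 g} = 17 g \frac{1}{2 g} = \frac{17}{2}$)
$c{\left(h \right)} = -57 + 2 h^{2}$ ($c{\left(h \right)} = \left(h^{2} + h^{2}\right) - 57 = 2 h^{2} - 57 = -57 + 2 h^{2}$)
$Q{\left(177 \right)} - c{\left(Y \right)} = \frac{17}{2} - \left(-57 + 2 \left(- \frac{41}{143}\right)^{2}\right) = \frac{17}{2} - \left(-57 + 2 \cdot \frac{1681}{20449}\right) = \frac{17}{2} - \left(-57 + \frac{3362}{20449}\right) = \frac{17}{2} - - \frac{1162231}{20449} = \frac{17}{2} + \frac{1162231}{20449} = \frac{2672095}{40898}$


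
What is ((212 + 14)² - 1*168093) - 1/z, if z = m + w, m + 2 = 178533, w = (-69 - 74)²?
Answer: -23284042661/198980 ≈ -1.1702e+5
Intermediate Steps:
w = 20449 (w = (-143)² = 20449)
m = 178531 (m = -2 + 178533 = 178531)
z = 198980 (z = 178531 + 20449 = 198980)
((212 + 14)² - 1*168093) - 1/z = ((212 + 14)² - 1*168093) - 1/198980 = (226² - 168093) - 1*1/198980 = (51076 - 168093) - 1/198980 = -117017 - 1/198980 = -23284042661/198980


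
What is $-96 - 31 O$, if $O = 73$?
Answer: $-2359$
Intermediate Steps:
$-96 - 31 O = -96 - 2263 = -2359$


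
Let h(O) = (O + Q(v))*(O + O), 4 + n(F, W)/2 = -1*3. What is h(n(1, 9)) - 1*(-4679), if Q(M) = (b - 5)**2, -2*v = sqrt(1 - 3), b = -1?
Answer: 4063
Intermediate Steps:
v = -I*sqrt(2)/2 (v = -sqrt(1 - 3)/2 = -I*sqrt(2)/2 ≈ -0.70711*I)
Q(M) = 36 (Q(M) = (-1 - 5)**2 = (-6)**2 = 36)
n(F, W) = -14 (n(F, W) = -8 + 2*(-1*3) = -8 + 2*(-3) = -8 - 6 = -14)
h(O) = 2*O*(36 + O) (h(O) = (O + 36)*(O + O) = (36 + O)*(2*O) = 2*O*(36 + O))
h(n(1, 9)) - 1*(-4679) = 2*(-14)*(36 - 14) - 1*(-4679) = 2*(-14)*22 + 4679 = -616 + 4679 = 4063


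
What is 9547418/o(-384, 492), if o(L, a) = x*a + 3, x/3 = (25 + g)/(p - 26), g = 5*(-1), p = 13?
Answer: -124116434/29481 ≈ -4210.0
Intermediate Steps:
g = -5
x = -60/13 (x = 3*((25 - 5)/(13 - 26)) = 3*(20/(-13)) = 3*(20*(-1/13)) = 3*(-20/13) = -60/13 ≈ -4.6154)
o(L, a) = 3 - 60*a/13 (o(L, a) = -60*a/13 + 3 = 3 - 60*a/13)
9547418/o(-384, 492) = 9547418/(3 - 60/13*492) = 9547418/(3 - 29520/13) = 9547418/(-29481/13) = 9547418*(-13/29481) = -124116434/29481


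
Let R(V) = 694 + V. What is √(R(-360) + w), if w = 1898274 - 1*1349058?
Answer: 5*√21982 ≈ 741.32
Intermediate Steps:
w = 549216 (w = 1898274 - 1349058 = 549216)
√(R(-360) + w) = √((694 - 360) + 549216) = √(334 + 549216) = √549550 = 5*√21982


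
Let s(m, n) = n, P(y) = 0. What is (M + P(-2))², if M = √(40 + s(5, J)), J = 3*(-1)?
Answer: 37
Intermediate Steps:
J = -3
M = √37 (M = √(40 - 3) = √37 ≈ 6.0828)
(M + P(-2))² = (√37 + 0)² = (√37)² = 37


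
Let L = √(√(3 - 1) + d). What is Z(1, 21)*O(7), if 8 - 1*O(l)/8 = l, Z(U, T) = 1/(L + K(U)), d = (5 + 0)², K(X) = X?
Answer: 8/(1 + √(25 + √2)) ≈ 1.3030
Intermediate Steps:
d = 25 (d = 5² = 25)
L = √(25 + √2) (L = √(√(3 - 1) + 25) = √(√2 + 25) = √(25 + √2) ≈ 5.1395)
Z(U, T) = 1/(U + √(25 + √2)) (Z(U, T) = 1/(√(25 + √2) + U) = 1/(U + √(25 + √2)))
O(l) = 64 - 8*l
Z(1, 21)*O(7) = (64 - 8*7)/(1 + √(25 + √2)) = (64 - 56)/(1 + √(25 + √2)) = 8/(1 + √(25 + √2))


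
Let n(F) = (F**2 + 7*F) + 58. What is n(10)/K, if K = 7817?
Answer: 228/7817 ≈ 0.029167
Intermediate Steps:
n(F) = 58 + F**2 + 7*F
n(10)/K = (58 + 10**2 + 7*10)/7817 = (58 + 100 + 70)*(1/7817) = 228*(1/7817) = 228/7817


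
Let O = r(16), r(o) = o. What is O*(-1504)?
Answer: -24064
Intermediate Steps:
O = 16
O*(-1504) = 16*(-1504) = -24064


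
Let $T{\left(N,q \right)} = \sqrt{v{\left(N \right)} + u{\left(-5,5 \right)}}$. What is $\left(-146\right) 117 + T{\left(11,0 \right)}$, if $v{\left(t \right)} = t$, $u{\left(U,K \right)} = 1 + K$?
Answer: $-17082 + \sqrt{17} \approx -17078.0$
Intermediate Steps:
$T{\left(N,q \right)} = \sqrt{6 + N}$ ($T{\left(N,q \right)} = \sqrt{N + \left(1 + 5\right)} = \sqrt{N + 6} = \sqrt{6 + N}$)
$\left(-146\right) 117 + T{\left(11,0 \right)} = \left(-146\right) 117 + \sqrt{6 + 11} = -17082 + \sqrt{17}$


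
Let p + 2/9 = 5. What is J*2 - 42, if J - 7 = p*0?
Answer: -28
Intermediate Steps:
p = 43/9 (p = -2/9 + 5 = 43/9 ≈ 4.7778)
J = 7 (J = 7 + (43/9)*0 = 7 + 0 = 7)
J*2 - 42 = 7*2 - 42 = 14 - 42 = -28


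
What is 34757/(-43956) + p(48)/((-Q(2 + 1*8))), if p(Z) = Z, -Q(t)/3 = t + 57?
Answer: -1625423/2945052 ≈ -0.55192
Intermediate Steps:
Q(t) = -171 - 3*t (Q(t) = -3*(t + 57) = -3*(57 + t) = -171 - 3*t)
34757/(-43956) + p(48)/((-Q(2 + 1*8))) = 34757/(-43956) + 48/((-(-171 - 3*(2 + 1*8)))) = 34757*(-1/43956) + 48/((-(-171 - 3*(2 + 8)))) = -34757/43956 + 48/((-(-171 - 3*10))) = -34757/43956 + 48/((-(-171 - 30))) = -34757/43956 + 48/((-1*(-201))) = -34757/43956 + 48/201 = -34757/43956 + 48*(1/201) = -34757/43956 + 16/67 = -1625423/2945052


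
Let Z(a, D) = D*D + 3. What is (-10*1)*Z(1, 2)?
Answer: -70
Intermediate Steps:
Z(a, D) = 3 + D**2 (Z(a, D) = D**2 + 3 = 3 + D**2)
(-10*1)*Z(1, 2) = (-10*1)*(3 + 2**2) = -10*(3 + 4) = -10*7 = -70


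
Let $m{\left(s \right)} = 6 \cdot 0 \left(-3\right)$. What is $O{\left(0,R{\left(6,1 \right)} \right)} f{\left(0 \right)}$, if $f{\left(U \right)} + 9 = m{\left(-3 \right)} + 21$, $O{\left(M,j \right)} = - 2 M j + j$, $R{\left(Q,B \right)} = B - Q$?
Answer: $-60$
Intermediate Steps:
$m{\left(s \right)} = 0$ ($m{\left(s \right)} = 0 \left(-3\right) = 0$)
$O{\left(M,j \right)} = j - 2 M j$ ($O{\left(M,j \right)} = - 2 M j + j = j - 2 M j$)
$f{\left(U \right)} = 12$ ($f{\left(U \right)} = -9 + \left(0 + 21\right) = -9 + 21 = 12$)
$O{\left(0,R{\left(6,1 \right)} \right)} f{\left(0 \right)} = \left(1 - 6\right) \left(1 - 0\right) 12 = \left(1 - 6\right) \left(1 + 0\right) 12 = \left(-5\right) 1 \cdot 12 = \left(-5\right) 12 = -60$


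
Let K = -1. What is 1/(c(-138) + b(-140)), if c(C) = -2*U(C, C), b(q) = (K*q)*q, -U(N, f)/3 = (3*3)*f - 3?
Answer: -1/27070 ≈ -3.6941e-5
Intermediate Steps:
U(N, f) = 9 - 27*f (U(N, f) = -3*((3*3)*f - 3) = -3*(9*f - 3) = -3*(-3 + 9*f) = 9 - 27*f)
b(q) = -q**2 (b(q) = (-q)*q = -q**2)
c(C) = -18 + 54*C (c(C) = -2*(9 - 27*C) = -18 + 54*C)
1/(c(-138) + b(-140)) = 1/((-18 + 54*(-138)) - 1*(-140)**2) = 1/((-18 - 7452) - 1*19600) = 1/(-7470 - 19600) = 1/(-27070) = -1/27070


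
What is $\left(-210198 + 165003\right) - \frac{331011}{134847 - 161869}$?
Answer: $- \frac{1220928279}{27022} \approx -45183.0$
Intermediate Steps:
$\left(-210198 + 165003\right) - \frac{331011}{134847 - 161869} = -45195 - \frac{331011}{134847 - 161869} = -45195 - \frac{331011}{-27022} = -45195 - - \frac{331011}{27022} = -45195 + \frac{331011}{27022} = - \frac{1220928279}{27022}$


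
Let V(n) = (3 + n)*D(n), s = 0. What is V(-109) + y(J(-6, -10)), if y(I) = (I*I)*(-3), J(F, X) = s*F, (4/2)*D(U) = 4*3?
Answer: -636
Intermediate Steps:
D(U) = 6 (D(U) = (4*3)/2 = (1/2)*12 = 6)
V(n) = 18 + 6*n (V(n) = (3 + n)*6 = 18 + 6*n)
J(F, X) = 0 (J(F, X) = 0*F = 0)
y(I) = -3*I**2 (y(I) = I**2*(-3) = -3*I**2)
V(-109) + y(J(-6, -10)) = (18 + 6*(-109)) - 3*0**2 = (18 - 654) - 3*0 = -636 + 0 = -636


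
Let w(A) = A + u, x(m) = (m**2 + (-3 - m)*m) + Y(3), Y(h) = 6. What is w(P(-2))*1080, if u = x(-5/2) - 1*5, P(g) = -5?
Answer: 3780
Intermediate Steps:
x(m) = 6 + m**2 + m*(-3 - m) (x(m) = (m**2 + (-3 - m)*m) + 6 = (m**2 + m*(-3 - m)) + 6 = 6 + m**2 + m*(-3 - m))
u = 17/2 (u = (6 - (-15)/2) - 1*5 = (6 - (-15)/2) - 5 = (6 - 3*(-5/2)) - 5 = (6 + 15/2) - 5 = 27/2 - 5 = 17/2 ≈ 8.5000)
w(A) = 17/2 + A (w(A) = A + 17/2 = 17/2 + A)
w(P(-2))*1080 = (17/2 - 5)*1080 = (7/2)*1080 = 3780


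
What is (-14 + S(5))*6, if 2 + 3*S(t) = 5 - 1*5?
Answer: -88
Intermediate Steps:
S(t) = -⅔ (S(t) = -⅔ + (5 - 1*5)/3 = -⅔ + (5 - 5)/3 = -⅔ + (⅓)*0 = -⅔ + 0 = -⅔)
(-14 + S(5))*6 = (-14 - ⅔)*6 = -44/3*6 = -88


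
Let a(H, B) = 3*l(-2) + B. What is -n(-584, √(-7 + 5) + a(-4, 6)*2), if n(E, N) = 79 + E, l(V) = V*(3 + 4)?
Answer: 505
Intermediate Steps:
l(V) = 7*V (l(V) = V*7 = 7*V)
a(H, B) = -42 + B (a(H, B) = 3*(7*(-2)) + B = 3*(-14) + B = -42 + B)
-n(-584, √(-7 + 5) + a(-4, 6)*2) = -(79 - 584) = -1*(-505) = 505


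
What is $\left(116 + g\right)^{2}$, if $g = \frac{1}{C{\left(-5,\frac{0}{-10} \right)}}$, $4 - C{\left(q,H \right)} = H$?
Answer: $\frac{216225}{16} \approx 13514.0$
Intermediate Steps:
$C{\left(q,H \right)} = 4 - H$
$g = \frac{1}{4}$ ($g = \frac{1}{4 - \frac{0}{-10}} = \frac{1}{4 - 0 \left(- \frac{1}{10}\right)} = \frac{1}{4 - 0} = \frac{1}{4 + 0} = \frac{1}{4} \approx 0.25$)
$\left(116 + g\right)^{2} = \left(116 + \frac{1}{4}\right)^{2} = \left(\frac{465}{4}\right)^{2} = \frac{216225}{16}$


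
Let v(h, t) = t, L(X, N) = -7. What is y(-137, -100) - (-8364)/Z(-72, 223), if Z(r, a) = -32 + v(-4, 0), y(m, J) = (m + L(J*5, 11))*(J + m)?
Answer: 270933/8 ≈ 33867.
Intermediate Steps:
y(m, J) = (-7 + m)*(J + m) (y(m, J) = (m - 7)*(J + m) = (-7 + m)*(J + m))
Z(r, a) = -32 (Z(r, a) = -32 + 0 = -32)
y(-137, -100) - (-8364)/Z(-72, 223) = ((-137)² - 7*(-100) - 7*(-137) - 100*(-137)) - (-8364)/(-32) = (18769 + 700 + 959 + 13700) - (-8364)*(-1)/32 = 34128 - 1*2091/8 = 34128 - 2091/8 = 270933/8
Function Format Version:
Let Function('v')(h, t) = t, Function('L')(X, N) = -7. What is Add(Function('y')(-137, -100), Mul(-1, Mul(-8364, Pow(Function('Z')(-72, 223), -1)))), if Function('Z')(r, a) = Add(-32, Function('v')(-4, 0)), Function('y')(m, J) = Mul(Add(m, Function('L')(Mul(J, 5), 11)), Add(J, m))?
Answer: Rational(270933, 8) ≈ 33867.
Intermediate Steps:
Function('y')(m, J) = Mul(Add(-7, m), Add(J, m)) (Function('y')(m, J) = Mul(Add(m, -7), Add(J, m)) = Mul(Add(-7, m), Add(J, m)))
Function('Z')(r, a) = -32 (Function('Z')(r, a) = Add(-32, 0) = -32)
Add(Function('y')(-137, -100), Mul(-1, Mul(-8364, Pow(Function('Z')(-72, 223), -1)))) = Add(Add(Pow(-137, 2), Mul(-7, -100), Mul(-7, -137), Mul(-100, -137)), Mul(-1, Mul(-8364, Pow(-32, -1)))) = Add(Add(18769, 700, 959, 13700), Mul(-1, Mul(-8364, Rational(-1, 32)))) = Add(34128, Mul(-1, Rational(2091, 8))) = Add(34128, Rational(-2091, 8)) = Rational(270933, 8)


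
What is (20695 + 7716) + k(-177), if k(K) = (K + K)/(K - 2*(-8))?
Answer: 4574525/161 ≈ 28413.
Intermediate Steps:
k(K) = 2*K/(16 + K) (k(K) = (2*K)/(K + 16) = (2*K)/(16 + K) = 2*K/(16 + K))
(20695 + 7716) + k(-177) = (20695 + 7716) + 2*(-177)/(16 - 177) = 28411 + 2*(-177)/(-161) = 28411 + 2*(-177)*(-1/161) = 28411 + 354/161 = 4574525/161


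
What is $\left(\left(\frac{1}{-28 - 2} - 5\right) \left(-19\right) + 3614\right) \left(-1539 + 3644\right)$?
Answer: $\frac{46852669}{6} \approx 7.8088 \cdot 10^{6}$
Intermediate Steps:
$\left(\left(\frac{1}{-28 - 2} - 5\right) \left(-19\right) + 3614\right) \left(-1539 + 3644\right) = \left(\left(\frac{1}{-30} - 5\right) \left(-19\right) + 3614\right) 2105 = \left(\left(- \frac{1}{30} - 5\right) \left(-19\right) + 3614\right) 2105 = \left(\left(- \frac{151}{30}\right) \left(-19\right) + 3614\right) 2105 = \left(\frac{2869}{30} + 3614\right) 2105 = \frac{111289}{30} \cdot 2105 = \frac{46852669}{6}$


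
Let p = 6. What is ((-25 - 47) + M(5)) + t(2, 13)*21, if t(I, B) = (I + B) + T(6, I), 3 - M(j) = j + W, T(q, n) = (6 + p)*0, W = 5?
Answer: 236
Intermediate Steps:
T(q, n) = 0 (T(q, n) = (6 + 6)*0 = 12*0 = 0)
M(j) = -2 - j (M(j) = 3 - (j + 5) = 3 - (5 + j) = 3 + (-5 - j) = -2 - j)
t(I, B) = B + I (t(I, B) = (I + B) + 0 = (B + I) + 0 = B + I)
((-25 - 47) + M(5)) + t(2, 13)*21 = ((-25 - 47) + (-2 - 1*5)) + (13 + 2)*21 = (-72 + (-2 - 5)) + 15*21 = (-72 - 7) + 315 = -79 + 315 = 236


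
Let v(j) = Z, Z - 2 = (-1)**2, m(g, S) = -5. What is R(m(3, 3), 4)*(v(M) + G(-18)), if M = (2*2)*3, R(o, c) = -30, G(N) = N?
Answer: 450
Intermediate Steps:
Z = 3 (Z = 2 + (-1)**2 = 2 + 1 = 3)
M = 12 (M = 4*3 = 12)
v(j) = 3
R(m(3, 3), 4)*(v(M) + G(-18)) = -30*(3 - 18) = -30*(-15) = 450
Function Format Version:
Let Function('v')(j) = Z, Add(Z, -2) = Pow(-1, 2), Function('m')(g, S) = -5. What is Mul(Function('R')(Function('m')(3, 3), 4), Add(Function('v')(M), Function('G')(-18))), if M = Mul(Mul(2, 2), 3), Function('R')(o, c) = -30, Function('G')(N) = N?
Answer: 450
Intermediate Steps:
Z = 3 (Z = Add(2, Pow(-1, 2)) = Add(2, 1) = 3)
M = 12 (M = Mul(4, 3) = 12)
Function('v')(j) = 3
Mul(Function('R')(Function('m')(3, 3), 4), Add(Function('v')(M), Function('G')(-18))) = Mul(-30, Add(3, -18)) = Mul(-30, -15) = 450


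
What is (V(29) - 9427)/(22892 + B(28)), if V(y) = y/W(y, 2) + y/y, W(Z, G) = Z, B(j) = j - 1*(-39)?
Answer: -9425/22959 ≈ -0.41051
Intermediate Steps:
B(j) = 39 + j (B(j) = j + 39 = 39 + j)
V(y) = 2 (V(y) = y/y + y/y = 1 + 1 = 2)
(V(29) - 9427)/(22892 + B(28)) = (2 - 9427)/(22892 + (39 + 28)) = -9425/(22892 + 67) = -9425/22959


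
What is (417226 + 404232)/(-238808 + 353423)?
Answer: 821458/114615 ≈ 7.1671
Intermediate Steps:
(417226 + 404232)/(-238808 + 353423) = 821458/114615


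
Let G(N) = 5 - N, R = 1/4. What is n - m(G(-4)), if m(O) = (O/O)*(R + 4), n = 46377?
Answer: 185491/4 ≈ 46373.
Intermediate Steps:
R = 1/4 ≈ 0.25000
m(O) = 17/4 (m(O) = (O/O)*(1/4 + 4) = 1*(17/4) = 17/4)
n - m(G(-4)) = 46377 - 1*17/4 = 46377 - 17/4 = 185491/4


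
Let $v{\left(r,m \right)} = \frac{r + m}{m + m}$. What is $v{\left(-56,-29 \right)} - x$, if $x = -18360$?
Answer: $\frac{1064965}{58} \approx 18361.0$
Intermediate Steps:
$v{\left(r,m \right)} = \frac{m + r}{2 m}$
$v{\left(-56,-29 \right)} - x = \frac{-29 - 56}{2 \left(-29\right)} - -18360 = \frac{1}{2} \left(- \frac{1}{29}\right) \left(-85\right) + 18360 = \frac{85}{58} + 18360 = \frac{1064965}{58}$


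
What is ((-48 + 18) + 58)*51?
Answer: 1428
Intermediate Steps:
((-48 + 18) + 58)*51 = (-30 + 58)*51 = 28*51 = 1428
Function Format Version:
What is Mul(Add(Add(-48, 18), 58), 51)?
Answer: 1428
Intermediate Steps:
Mul(Add(Add(-48, 18), 58), 51) = Mul(Add(-30, 58), 51) = Mul(28, 51) = 1428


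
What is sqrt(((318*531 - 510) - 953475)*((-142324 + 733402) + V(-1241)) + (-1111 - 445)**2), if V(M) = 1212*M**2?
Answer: I*sqrt(1465964989323614) ≈ 3.8288e+7*I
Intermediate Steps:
sqrt(((318*531 - 510) - 953475)*((-142324 + 733402) + V(-1241)) + (-1111 - 445)**2) = sqrt(((318*531 - 510) - 953475)*((-142324 + 733402) + 1212*(-1241)**2) + (-1111 - 445)**2) = sqrt(((168858 - 510) - 953475)*(591078 + 1212*1540081) + (-1556)**2) = sqrt((168348 - 953475)*(591078 + 1866578172) + 2421136) = sqrt(-785127*1867169250 + 2421136) = sqrt(-1465964991744750 + 2421136) = sqrt(-1465964989323614) = I*sqrt(1465964989323614)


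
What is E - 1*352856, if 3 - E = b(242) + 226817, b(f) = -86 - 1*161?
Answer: -579423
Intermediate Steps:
b(f) = -247 (b(f) = -86 - 161 = -247)
E = -226567 (E = 3 - (-247 + 226817) = 3 - 1*226570 = 3 - 226570 = -226567)
E - 1*352856 = -226567 - 1*352856 = -226567 - 352856 = -579423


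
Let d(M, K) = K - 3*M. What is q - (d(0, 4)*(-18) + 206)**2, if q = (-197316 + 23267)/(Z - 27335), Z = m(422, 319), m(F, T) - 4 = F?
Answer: -483003955/26909 ≈ -17950.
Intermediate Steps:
m(F, T) = 4 + F
Z = 426 (Z = 4 + 422 = 426)
q = 174049/26909 (q = (-197316 + 23267)/(426 - 27335) = -174049/(-26909) = -174049*(-1/26909) = 174049/26909 ≈ 6.4681)
d(M, K) = K - 3*M
q - (d(0, 4)*(-18) + 206)**2 = 174049/26909 - ((4 - 3*0)*(-18) + 206)**2 = 174049/26909 - ((4 + 0)*(-18) + 206)**2 = 174049/26909 - (4*(-18) + 206)**2 = 174049/26909 - (-72 + 206)**2 = 174049/26909 - 1*134**2 = 174049/26909 - 1*17956 = 174049/26909 - 17956 = -483003955/26909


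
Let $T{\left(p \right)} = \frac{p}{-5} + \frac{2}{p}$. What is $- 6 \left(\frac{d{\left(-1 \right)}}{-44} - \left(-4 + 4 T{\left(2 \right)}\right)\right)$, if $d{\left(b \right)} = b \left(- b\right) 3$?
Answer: $- \frac{1101}{110} \approx -10.009$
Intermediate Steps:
$T{\left(p \right)} = \frac{2}{p} - \frac{p}{5}$ ($T{\left(p \right)} = p \left(- \frac{1}{5}\right) + \frac{2}{p} = - \frac{p}{5} + \frac{2}{p} = \frac{2}{p} - \frac{p}{5}$)
$d{\left(b \right)} = - 3 b^{2}$ ($d{\left(b \right)} = - b^{2} \cdot 3 = - 3 b^{2}$)
$- 6 \left(\frac{d{\left(-1 \right)}}{-44} - \left(-4 + 4 T{\left(2 \right)}\right)\right) = - 6 \left(\frac{\left(-3\right) \left(-1\right)^{2}}{-44} + \left(4 - 4 \left(\frac{2}{2} - \frac{2}{5}\right)\right)\right) = - 6 \left(\left(-3\right) 1 \left(- \frac{1}{44}\right) + \left(4 - 4 \left(2 \cdot \frac{1}{2} - \frac{2}{5}\right)\right)\right) = - 6 \left(\left(-3\right) \left(- \frac{1}{44}\right) + \left(4 - 4 \left(1 - \frac{2}{5}\right)\right)\right) = - 6 \left(\frac{3}{44} + \left(4 - \frac{12}{5}\right)\right) = - 6 \left(\frac{3}{44} + \frac{8}{5}\right) = \left(-6\right) \frac{367}{220} = - \frac{1101}{110}$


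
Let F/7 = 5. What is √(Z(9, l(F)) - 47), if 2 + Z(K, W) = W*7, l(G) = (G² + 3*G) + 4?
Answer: √9289 ≈ 96.379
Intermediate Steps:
F = 35 (F = 7*5 = 35)
l(G) = 4 + G² + 3*G
Z(K, W) = -2 + 7*W (Z(K, W) = -2 + W*7 = -2 + 7*W)
√(Z(9, l(F)) - 47) = √((-2 + 7*(4 + 35² + 3*35)) - 47) = √((-2 + 7*(4 + 1225 + 105)) - 47) = √((-2 + 7*1334) - 47) = √((-2 + 9338) - 47) = √(9336 - 47) = √9289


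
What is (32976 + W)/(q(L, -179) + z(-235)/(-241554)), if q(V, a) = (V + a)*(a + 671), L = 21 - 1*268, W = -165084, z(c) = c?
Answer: 31911215832/50627785733 ≈ 0.63031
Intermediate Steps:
L = -247 (L = 21 - 268 = -247)
q(V, a) = (671 + a)*(V + a) (q(V, a) = (V + a)*(671 + a) = (671 + a)*(V + a))
(32976 + W)/(q(L, -179) + z(-235)/(-241554)) = (32976 - 165084)/(((-179)² + 671*(-247) + 671*(-179) - 247*(-179)) - 235/(-241554)) = -132108/((32041 - 165737 - 120109 + 44213) - 235*(-1/241554)) = -132108/(-209592 + 235/241554) = -132108/(-50627785733/241554) = -132108*(-241554/50627785733) = 31911215832/50627785733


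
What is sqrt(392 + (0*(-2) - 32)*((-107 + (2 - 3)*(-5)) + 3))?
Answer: 2*sqrt(890) ≈ 59.666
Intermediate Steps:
sqrt(392 + (0*(-2) - 32)*((-107 + (2 - 3)*(-5)) + 3)) = sqrt(392 + (0 - 32)*((-107 - 1*(-5)) + 3)) = sqrt(392 - 32*((-107 + 5) + 3)) = sqrt(392 - 32*(-102 + 3)) = sqrt(392 - 32*(-99)) = sqrt(392 + 3168) = sqrt(3560) = 2*sqrt(890)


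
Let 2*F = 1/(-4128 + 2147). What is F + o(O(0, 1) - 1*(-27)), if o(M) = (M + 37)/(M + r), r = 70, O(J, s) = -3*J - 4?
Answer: 79209/122822 ≈ 0.64491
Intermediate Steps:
O(J, s) = -4 - 3*J
F = -1/3962 (F = 1/(2*(-4128 + 2147)) = (½)/(-1981) = (½)*(-1/1981) = -1/3962 ≈ -0.00025240)
o(M) = (37 + M)/(70 + M) (o(M) = (M + 37)/(M + 70) = (37 + M)/(70 + M))
F + o(O(0, 1) - 1*(-27)) = -1/3962 + (37 + ((-4 - 3*0) - 1*(-27)))/(70 + ((-4 - 3*0) - 1*(-27))) = -1/3962 + (37 + ((-4 + 0) + 27))/(70 + ((-4 + 0) + 27)) = -1/3962 + (37 + (-4 + 27))/(70 + (-4 + 27)) = -1/3962 + (37 + 23)/(70 + 23) = -1/3962 + 60/93 = -1/3962 + (1/93)*60 = -1/3962 + 20/31 = 79209/122822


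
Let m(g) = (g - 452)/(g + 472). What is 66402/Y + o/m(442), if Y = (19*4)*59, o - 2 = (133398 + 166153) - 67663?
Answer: -47518587331/2242 ≈ -2.1195e+7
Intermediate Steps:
m(g) = (-452 + g)/(472 + g)
o = 231890 (o = 2 + ((133398 + 166153) - 67663) = 2 + (299551 - 67663) = 2 + 231888 = 231890)
Y = 4484 (Y = 76*59 = 4484)
66402/Y + o/m(442) = 66402/4484 + 231890/(((-452 + 442)/(472 + 442))) = 66402*(1/4484) + 231890/((-10/914)) = 33201/2242 + 231890/(((1/914)*(-10))) = 33201/2242 + 231890/(-5/457) = 33201/2242 + 231890*(-457/5) = 33201/2242 - 21194746 = -47518587331/2242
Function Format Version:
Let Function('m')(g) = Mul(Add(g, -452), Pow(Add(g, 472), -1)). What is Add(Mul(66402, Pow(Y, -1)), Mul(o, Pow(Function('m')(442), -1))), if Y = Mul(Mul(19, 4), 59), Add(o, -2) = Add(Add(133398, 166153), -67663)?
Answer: Rational(-47518587331, 2242) ≈ -2.1195e+7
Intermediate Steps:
Function('m')(g) = Mul(Pow(Add(472, g), -1), Add(-452, g)) (Function('m')(g) = Mul(Add(-452, g), Pow(Add(472, g), -1)) = Mul(Pow(Add(472, g), -1), Add(-452, g)))
o = 231890 (o = Add(2, Add(Add(133398, 166153), -67663)) = Add(2, Add(299551, -67663)) = Add(2, 231888) = 231890)
Y = 4484 (Y = Mul(76, 59) = 4484)
Add(Mul(66402, Pow(Y, -1)), Mul(o, Pow(Function('m')(442), -1))) = Add(Mul(66402, Pow(4484, -1)), Mul(231890, Pow(Mul(Pow(Add(472, 442), -1), Add(-452, 442)), -1))) = Add(Mul(66402, Rational(1, 4484)), Mul(231890, Pow(Mul(Pow(914, -1), -10), -1))) = Add(Rational(33201, 2242), Mul(231890, Pow(Mul(Rational(1, 914), -10), -1))) = Add(Rational(33201, 2242), Mul(231890, Pow(Rational(-5, 457), -1))) = Add(Rational(33201, 2242), Mul(231890, Rational(-457, 5))) = Add(Rational(33201, 2242), -21194746) = Rational(-47518587331, 2242)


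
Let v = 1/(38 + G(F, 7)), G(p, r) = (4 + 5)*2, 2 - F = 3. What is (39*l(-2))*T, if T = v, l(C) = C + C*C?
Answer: 39/28 ≈ 1.3929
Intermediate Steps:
F = -1 (F = 2 - 1*3 = 2 - 3 = -1)
l(C) = C + C²
G(p, r) = 18 (G(p, r) = 9*2 = 18)
v = 1/56 (v = 1/(38 + 18) = 1/56 ≈ 0.017857)
T = 1/56 ≈ 0.017857
(39*l(-2))*T = (39*(-2*(1 - 2)))*(1/56) = (39*(-2*(-1)))*(1/56) = (39*2)*(1/56) = 78*(1/56) = 39/28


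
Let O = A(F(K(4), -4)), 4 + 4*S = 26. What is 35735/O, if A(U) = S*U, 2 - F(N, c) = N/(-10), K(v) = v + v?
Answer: 25525/11 ≈ 2320.5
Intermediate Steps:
K(v) = 2*v
S = 11/2 (S = -1 + (1/4)*26 = -1 + 13/2 = 11/2 ≈ 5.5000)
F(N, c) = 2 + N/10 (F(N, c) = 2 - N/(-10) = 2 - N*(-1)/10 = 2 - (-1)*N/10 = 2 + N/10)
A(U) = 11*U/2
O = 77/5 (O = 11*(2 + (2*4)/10)/2 = 11*(2 + (1/10)*8)/2 = 11*(2 + 4/5)/2 = (11/2)*(14/5) = 77/5 ≈ 15.400)
35735/O = 35735/(77/5) = 35735*(5/77) = 25525/11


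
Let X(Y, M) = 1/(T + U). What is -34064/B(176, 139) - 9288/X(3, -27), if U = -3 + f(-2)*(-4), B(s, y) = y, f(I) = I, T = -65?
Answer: 77427856/139 ≈ 5.5704e+5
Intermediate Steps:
U = 5 (U = -3 - 2*(-4) = -3 + 8 = 5)
X(Y, M) = -1/60 (X(Y, M) = 1/(-65 + 5) = 1/(-60) = -1/60)
-34064/B(176, 139) - 9288/X(3, -27) = -34064/139 - 9288/(-1/60) = -34064*1/139 - 9288*(-60) = -34064/139 + 557280 = 77427856/139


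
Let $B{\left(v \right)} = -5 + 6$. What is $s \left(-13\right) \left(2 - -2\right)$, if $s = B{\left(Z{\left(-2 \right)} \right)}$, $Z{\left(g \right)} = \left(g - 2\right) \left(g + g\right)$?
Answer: $-52$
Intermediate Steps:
$Z{\left(g \right)} = 2 g \left(-2 + g\right)$ ($Z{\left(g \right)} = \left(-2 + g\right) 2 g = 2 g \left(-2 + g\right)$)
$B{\left(v \right)} = 1$
$s = 1$
$s \left(-13\right) \left(2 - -2\right) = 1 \left(-13\right) \left(2 - -2\right) = - 13 \left(2 + 2\right) = \left(-13\right) 4 = -52$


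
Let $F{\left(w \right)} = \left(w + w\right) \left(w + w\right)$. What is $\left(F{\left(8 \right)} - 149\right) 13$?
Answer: $1391$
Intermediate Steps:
$F{\left(w \right)} = 4 w^{2}$ ($F{\left(w \right)} = 2 w 2 w = 4 w^{2}$)
$\left(F{\left(8 \right)} - 149\right) 13 = \left(4 \cdot 8^{2} - 149\right) 13 = \left(4 \cdot 64 - 149\right) 13 = \left(256 - 149\right) 13 = 107 \cdot 13 = 1391$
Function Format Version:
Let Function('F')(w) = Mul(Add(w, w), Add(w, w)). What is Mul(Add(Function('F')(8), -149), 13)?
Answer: 1391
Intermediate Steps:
Function('F')(w) = Mul(4, Pow(w, 2)) (Function('F')(w) = Mul(Mul(2, w), Mul(2, w)) = Mul(4, Pow(w, 2)))
Mul(Add(Function('F')(8), -149), 13) = Mul(Add(Mul(4, Pow(8, 2)), -149), 13) = Mul(Add(Mul(4, 64), -149), 13) = Mul(Add(256, -149), 13) = Mul(107, 13) = 1391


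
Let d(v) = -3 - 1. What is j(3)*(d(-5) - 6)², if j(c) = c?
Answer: 300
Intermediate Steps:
d(v) = -4
j(3)*(d(-5) - 6)² = 3*(-4 - 6)² = 3*(-10)² = 3*100 = 300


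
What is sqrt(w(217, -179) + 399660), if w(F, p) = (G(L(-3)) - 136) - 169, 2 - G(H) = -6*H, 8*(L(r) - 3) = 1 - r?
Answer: sqrt(399378) ≈ 631.96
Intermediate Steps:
L(r) = 25/8 - r/8 (L(r) = 3 + (1 - r)/8 = 3 + (1/8 - r/8) = 25/8 - r/8)
G(H) = 2 + 6*H (G(H) = 2 - (-6)*H = 2 + 6*H)
w(F, p) = -282 (w(F, p) = ((2 + 6*(25/8 - 1/8*(-3))) - 136) - 169 = ((2 + 6*(25/8 + 3/8)) - 136) - 169 = ((2 + 6*(7/2)) - 136) - 169 = ((2 + 21) - 136) - 169 = (23 - 136) - 169 = -113 - 169 = -282)
sqrt(w(217, -179) + 399660) = sqrt(-282 + 399660) = sqrt(399378)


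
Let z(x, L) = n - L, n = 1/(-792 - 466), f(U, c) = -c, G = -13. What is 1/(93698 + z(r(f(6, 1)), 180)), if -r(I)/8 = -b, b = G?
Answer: 1258/117645643 ≈ 1.0693e-5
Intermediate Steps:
b = -13
n = -1/1258 (n = 1/(-1258) = -1/1258 ≈ -0.00079491)
r(I) = -104 (r(I) = -(-8)*(-13) = -8*13 = -104)
z(x, L) = -1/1258 - L
1/(93698 + z(r(f(6, 1)), 180)) = 1/(93698 + (-1/1258 - 1*180)) = 1/(93698 + (-1/1258 - 180)) = 1/(93698 - 226441/1258) = 1/(117645643/1258) = 1258/117645643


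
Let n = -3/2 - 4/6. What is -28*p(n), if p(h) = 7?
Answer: -196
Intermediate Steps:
n = -13/6 (n = -3*½ - 4*⅙ = -3/2 - ⅔ = -13/6 ≈ -2.1667)
-28*p(n) = -28*7 = -196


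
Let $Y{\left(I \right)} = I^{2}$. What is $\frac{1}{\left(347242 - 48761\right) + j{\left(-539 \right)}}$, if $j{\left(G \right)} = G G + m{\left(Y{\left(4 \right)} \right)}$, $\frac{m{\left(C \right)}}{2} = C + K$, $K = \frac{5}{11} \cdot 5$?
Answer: $\frac{11}{6479424} \approx 1.6977 \cdot 10^{-6}$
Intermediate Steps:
$K = \frac{25}{11}$ ($K = 5 \cdot \frac{1}{11} \cdot 5 = \frac{5}{11} \cdot 5 = \frac{25}{11} \approx 2.2727$)
$m{\left(C \right)} = \frac{50}{11} + 2 C$ ($m{\left(C \right)} = 2 \left(C + \frac{25}{11}\right) = 2 \left(\frac{25}{11} + C\right) = \frac{50}{11} + 2 C$)
$j{\left(G \right)} = \frac{402}{11} + G^{2}$ ($j{\left(G \right)} = G G + \left(\frac{50}{11} + 2 \cdot 4^{2}\right) = G^{2} + \left(\frac{50}{11} + 2 \cdot 16\right) = G^{2} + \left(\frac{50}{11} + 32\right) = G^{2} + \frac{402}{11} = \frac{402}{11} + G^{2}$)
$\frac{1}{\left(347242 - 48761\right) + j{\left(-539 \right)}} = \frac{1}{\left(347242 - 48761\right) + \left(\frac{402}{11} + \left(-539\right)^{2}\right)} = \frac{1}{298481 + \left(\frac{402}{11} + 290521\right)} = \frac{1}{298481 + \frac{3196133}{11}} = \frac{1}{\frac{6479424}{11}} = \frac{11}{6479424}$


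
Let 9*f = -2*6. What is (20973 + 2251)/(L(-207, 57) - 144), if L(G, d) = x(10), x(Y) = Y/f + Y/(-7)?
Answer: -325136/2141 ≈ -151.86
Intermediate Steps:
f = -4/3 (f = (-2*6)/9 = (⅑)*(-12) = -4/3 ≈ -1.3333)
x(Y) = -25*Y/28 (x(Y) = Y/(-4/3) + Y/(-7) = Y*(-¾) + Y*(-⅐) = -3*Y/4 - Y/7 = -25*Y/28)
L(G, d) = -125/14 (L(G, d) = -25/28*10 = -125/14)
(20973 + 2251)/(L(-207, 57) - 144) = (20973 + 2251)/(-125/14 - 144) = 23224/(-2141/14) = 23224*(-14/2141) = -325136/2141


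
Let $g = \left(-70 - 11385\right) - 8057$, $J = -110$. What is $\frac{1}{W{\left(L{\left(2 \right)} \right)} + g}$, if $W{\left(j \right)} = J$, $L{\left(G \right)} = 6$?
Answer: $- \frac{1}{19622} \approx -5.0963 \cdot 10^{-5}$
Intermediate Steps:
$W{\left(j \right)} = -110$
$g = -19512$ ($g = -11455 - 8057 = -19512$)
$\frac{1}{W{\left(L{\left(2 \right)} \right)} + g} = \frac{1}{-110 - 19512} = \frac{1}{-19622} = - \frac{1}{19622}$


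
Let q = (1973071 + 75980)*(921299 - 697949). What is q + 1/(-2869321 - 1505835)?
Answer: 2002314385483122599/4375156 ≈ 4.5766e+11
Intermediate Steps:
q = 457655540850 (q = 2049051*223350 = 457655540850)
q + 1/(-2869321 - 1505835) = 457655540850 + 1/(-2869321 - 1505835) = 457655540850 + 1/(-4375156) = 457655540850 - 1/4375156 = 2002314385483122599/4375156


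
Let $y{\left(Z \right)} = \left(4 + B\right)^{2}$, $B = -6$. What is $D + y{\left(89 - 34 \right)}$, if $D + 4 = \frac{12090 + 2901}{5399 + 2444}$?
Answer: $\frac{14991}{7843} \approx 1.9114$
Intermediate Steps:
$y{\left(Z \right)} = 4$ ($y{\left(Z \right)} = \left(4 - 6\right)^{2} = \left(-2\right)^{2} = 4$)
$D = - \frac{16381}{7843}$ ($D = -4 + \frac{12090 + 2901}{5399 + 2444} = -4 + \frac{14991}{7843} = - \frac{16381}{7843} \approx -2.0886$)
$D + y{\left(89 - 34 \right)} = - \frac{16381}{7843} + 4 = \frac{14991}{7843}$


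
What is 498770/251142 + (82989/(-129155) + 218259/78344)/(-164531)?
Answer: 415175944019395358741/209051869348243423320 ≈ 1.9860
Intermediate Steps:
498770/251142 + (82989/(-129155) + 218259/78344)/(-164531) = 498770*(1/251142) + (82989*(-1/129155) + 218259*(1/78344))*(-1/164531) = 249385/125571 + (-82989/129155 + 218259/78344)*(-1/164531) = 249385/125571 + (21687550929/10118519320)*(-1/164531) = 249385/125571 - 21687550929/1664810102238920 = 415175944019395358741/209051869348243423320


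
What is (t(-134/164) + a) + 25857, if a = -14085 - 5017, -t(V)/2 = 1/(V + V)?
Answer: 452667/67 ≈ 6756.2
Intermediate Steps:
t(V) = -1/V (t(V) = -2/(V + V) = -2*1/(2*V) = -1/V)
a = -19102
(t(-134/164) + a) + 25857 = (-1/((-134/164)) - 19102) + 25857 = (-1/((-134*1/164)) - 19102) + 25857 = (-1/(-67/82) - 19102) + 25857 = (-1*(-82/67) - 19102) + 25857 = (82/67 - 19102) + 25857 = -1279752/67 + 25857 = 452667/67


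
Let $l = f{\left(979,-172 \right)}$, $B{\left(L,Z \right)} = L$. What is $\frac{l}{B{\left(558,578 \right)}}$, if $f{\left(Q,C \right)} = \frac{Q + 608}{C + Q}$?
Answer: $\frac{529}{150102} \approx 0.0035243$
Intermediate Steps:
$f{\left(Q,C \right)} = \frac{608 + Q}{C + Q}$
$l = \frac{529}{269}$ ($l = \frac{608 + 979}{-172 + 979} = \frac{1}{807} \cdot 1587 = \frac{529}{269} \approx 1.9665$)
$\frac{l}{B{\left(558,578 \right)}} = \frac{529}{269 \cdot 558} = \frac{529}{269} \cdot \frac{1}{558} = \frac{529}{150102}$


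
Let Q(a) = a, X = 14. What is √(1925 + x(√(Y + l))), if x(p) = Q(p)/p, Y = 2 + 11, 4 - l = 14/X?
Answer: 3*√214 ≈ 43.886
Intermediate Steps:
l = 3 (l = 4 - 14/14 = 4 - 1*1 = 4 - 1 = 3)
Y = 13
x(p) = 1 (x(p) = p/p = 1)
√(1925 + x(√(Y + l))) = √(1925 + 1) = √1926 = 3*√214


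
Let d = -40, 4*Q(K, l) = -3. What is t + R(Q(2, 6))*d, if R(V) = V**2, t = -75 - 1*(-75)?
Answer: -45/2 ≈ -22.500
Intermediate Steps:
Q(K, l) = -3/4 (Q(K, l) = (1/4)*(-3) = -3/4)
t = 0 (t = -75 + 75 = 0)
t + R(Q(2, 6))*d = 0 + (-3/4)**2*(-40) = 0 + (9/16)*(-40) = 0 - 45/2 = -45/2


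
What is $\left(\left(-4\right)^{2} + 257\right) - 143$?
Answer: $130$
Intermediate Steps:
$\left(\left(-4\right)^{2} + 257\right) - 143 = \left(16 + 257\right) - 143 = 273 - 143 = 130$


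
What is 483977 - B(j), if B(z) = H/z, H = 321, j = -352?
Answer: 170360225/352 ≈ 4.8398e+5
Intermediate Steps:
B(z) = 321/z
483977 - B(j) = 483977 - 321/(-352) = 483977 - 321*(-1)/352 = 483977 - 1*(-321/352) = 483977 + 321/352 = 170360225/352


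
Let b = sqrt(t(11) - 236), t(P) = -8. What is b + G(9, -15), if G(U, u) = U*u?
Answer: -135 + 2*I*sqrt(61) ≈ -135.0 + 15.62*I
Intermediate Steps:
b = 2*I*sqrt(61) (b = sqrt(-8 - 236) = sqrt(-244) = 2*I*sqrt(61) ≈ 15.62*I)
b + G(9, -15) = 2*I*sqrt(61) + 9*(-15) = 2*I*sqrt(61) - 135 = -135 + 2*I*sqrt(61)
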